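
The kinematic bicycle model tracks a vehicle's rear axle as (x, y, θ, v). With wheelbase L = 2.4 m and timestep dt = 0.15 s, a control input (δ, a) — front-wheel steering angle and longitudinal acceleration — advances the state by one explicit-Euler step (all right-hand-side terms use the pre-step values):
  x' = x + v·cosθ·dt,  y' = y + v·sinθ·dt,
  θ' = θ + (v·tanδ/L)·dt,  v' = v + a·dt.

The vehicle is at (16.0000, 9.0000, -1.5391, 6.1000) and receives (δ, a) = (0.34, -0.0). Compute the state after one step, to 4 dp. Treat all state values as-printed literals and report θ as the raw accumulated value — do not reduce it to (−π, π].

x' = 16.0000 + 6.1000·cos(-1.5391)·0.15 = 16.0290
y' = 9.0000 + 6.1000·sin(-1.5391)·0.15 = 8.0855
θ' = -1.5391 + (6.1000/2.4)·tan(0.34)·0.15 = -1.4042
v' = 6.1000 + 0.0000·0.15 = 6.1000

(16.0290, 8.0855, -1.4042, 6.1000)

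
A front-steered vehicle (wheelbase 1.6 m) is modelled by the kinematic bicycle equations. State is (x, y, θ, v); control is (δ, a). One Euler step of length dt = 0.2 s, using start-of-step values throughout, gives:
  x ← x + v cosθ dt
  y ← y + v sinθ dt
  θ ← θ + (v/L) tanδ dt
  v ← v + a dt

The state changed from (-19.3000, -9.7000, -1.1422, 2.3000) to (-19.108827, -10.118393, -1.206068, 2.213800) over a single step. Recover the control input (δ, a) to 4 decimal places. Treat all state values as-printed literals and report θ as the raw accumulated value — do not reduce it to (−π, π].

δ = -0.2186, a = -0.4310

a = (v'−v)/dt = (-0.086200)/0.2 = -0.4310
Δθ = θ'−θ = -0.063868;  (v·dt/L) = 2.3000·0.2/1.6 = 0.287500
tan δ = Δθ·L/(v·dt) = -0.222150  →  δ = -0.2186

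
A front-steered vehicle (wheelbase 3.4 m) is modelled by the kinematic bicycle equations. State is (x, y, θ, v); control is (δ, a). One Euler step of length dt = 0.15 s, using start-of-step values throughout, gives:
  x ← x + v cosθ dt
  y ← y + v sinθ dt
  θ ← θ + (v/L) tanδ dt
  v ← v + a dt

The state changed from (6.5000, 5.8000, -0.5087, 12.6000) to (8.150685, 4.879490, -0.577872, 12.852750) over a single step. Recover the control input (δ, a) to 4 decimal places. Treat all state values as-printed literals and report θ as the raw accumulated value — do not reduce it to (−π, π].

δ = -0.1238, a = 1.6850

a = (v'−v)/dt = (0.252750)/0.15 = 1.6850
Δθ = θ'−θ = -0.069172;  (v·dt/L) = 12.6000·0.15/3.4 = 0.555882
tan δ = Δθ·L/(v·dt) = -0.124436  →  δ = -0.1238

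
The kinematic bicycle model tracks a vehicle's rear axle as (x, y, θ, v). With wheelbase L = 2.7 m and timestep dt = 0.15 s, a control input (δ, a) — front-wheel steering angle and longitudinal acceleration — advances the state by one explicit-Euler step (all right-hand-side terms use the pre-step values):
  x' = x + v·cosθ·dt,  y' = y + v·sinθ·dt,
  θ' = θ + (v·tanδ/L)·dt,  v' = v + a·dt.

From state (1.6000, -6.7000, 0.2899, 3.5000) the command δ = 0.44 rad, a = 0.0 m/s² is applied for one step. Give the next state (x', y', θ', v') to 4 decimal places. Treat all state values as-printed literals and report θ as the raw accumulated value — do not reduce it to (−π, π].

x' = 1.6000 + 3.5000·cos(0.2899)·0.15 = 2.1031
y' = -6.7000 + 3.5000·sin(0.2899)·0.15 = -6.5499
θ' = 0.2899 + (3.5000/2.7)·tan(0.44)·0.15 = 0.3814
v' = 3.5000 + 0.0000·0.15 = 3.5000

(2.1031, -6.5499, 0.3814, 3.5000)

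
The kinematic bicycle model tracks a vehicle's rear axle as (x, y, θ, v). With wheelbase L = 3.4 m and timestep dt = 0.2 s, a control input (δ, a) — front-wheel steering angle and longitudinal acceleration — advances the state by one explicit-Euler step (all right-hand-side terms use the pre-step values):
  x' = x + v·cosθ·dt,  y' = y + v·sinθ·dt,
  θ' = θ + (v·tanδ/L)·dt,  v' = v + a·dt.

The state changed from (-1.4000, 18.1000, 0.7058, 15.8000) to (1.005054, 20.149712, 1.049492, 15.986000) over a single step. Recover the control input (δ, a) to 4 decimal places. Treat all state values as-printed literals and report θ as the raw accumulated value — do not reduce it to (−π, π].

δ = 0.3542, a = 0.9300

a = (v'−v)/dt = (0.186000)/0.2 = 0.9300
Δθ = θ'−θ = 0.343692;  (v·dt/L) = 15.8000·0.2/3.4 = 0.929412
tan δ = Δθ·L/(v·dt) = 0.369795  →  δ = 0.3542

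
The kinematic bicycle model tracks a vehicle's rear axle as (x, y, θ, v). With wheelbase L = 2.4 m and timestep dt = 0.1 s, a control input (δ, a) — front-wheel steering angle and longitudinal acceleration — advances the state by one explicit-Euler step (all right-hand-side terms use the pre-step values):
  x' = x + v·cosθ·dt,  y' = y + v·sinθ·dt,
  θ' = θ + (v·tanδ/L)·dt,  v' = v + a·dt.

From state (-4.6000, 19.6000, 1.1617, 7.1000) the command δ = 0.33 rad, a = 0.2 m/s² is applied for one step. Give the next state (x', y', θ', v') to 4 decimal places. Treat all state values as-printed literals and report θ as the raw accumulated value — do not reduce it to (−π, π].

x' = -4.6000 + 7.1000·cos(1.1617)·0.1 = -4.3176
y' = 19.6000 + 7.1000·sin(1.1617)·0.1 = 20.2514
θ' = 1.1617 + (7.1000/2.4)·tan(0.33)·0.1 = 1.2630
v' = 7.1000 + 0.2000·0.1 = 7.1200

(-4.3176, 20.2514, 1.2630, 7.1200)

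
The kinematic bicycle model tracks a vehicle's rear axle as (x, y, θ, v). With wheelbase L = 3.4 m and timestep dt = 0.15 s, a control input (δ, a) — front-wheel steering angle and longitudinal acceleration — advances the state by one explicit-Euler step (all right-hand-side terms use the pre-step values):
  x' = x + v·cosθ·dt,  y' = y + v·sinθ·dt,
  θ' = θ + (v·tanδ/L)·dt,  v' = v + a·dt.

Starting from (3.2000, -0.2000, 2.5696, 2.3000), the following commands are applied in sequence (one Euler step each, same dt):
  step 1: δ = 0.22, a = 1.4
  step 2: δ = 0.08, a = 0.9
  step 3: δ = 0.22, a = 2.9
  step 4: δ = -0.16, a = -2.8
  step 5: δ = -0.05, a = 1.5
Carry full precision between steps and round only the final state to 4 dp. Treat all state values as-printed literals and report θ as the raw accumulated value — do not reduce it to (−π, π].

(1.5034, 0.8186, 2.5995, 2.8850)

after step 1 (δ=0.22, a=1.4): (2.909916, -0.013249, 2.592291, 2.510000)
after step 2 (δ=0.08, a=0.9): (2.588803, 0.183319, 2.601169, 2.645000)
after step 3 (δ=0.22, a=2.9): (2.248594, 0.387447, 2.627263, 3.080000)
after step 4 (δ=-0.16, a=-2.8): (1.846366, 0.614728, 2.605334, 2.660000)
after step 5 (δ=-0.05, a=1.5): (1.503375, 0.818587, 2.599462, 2.885000)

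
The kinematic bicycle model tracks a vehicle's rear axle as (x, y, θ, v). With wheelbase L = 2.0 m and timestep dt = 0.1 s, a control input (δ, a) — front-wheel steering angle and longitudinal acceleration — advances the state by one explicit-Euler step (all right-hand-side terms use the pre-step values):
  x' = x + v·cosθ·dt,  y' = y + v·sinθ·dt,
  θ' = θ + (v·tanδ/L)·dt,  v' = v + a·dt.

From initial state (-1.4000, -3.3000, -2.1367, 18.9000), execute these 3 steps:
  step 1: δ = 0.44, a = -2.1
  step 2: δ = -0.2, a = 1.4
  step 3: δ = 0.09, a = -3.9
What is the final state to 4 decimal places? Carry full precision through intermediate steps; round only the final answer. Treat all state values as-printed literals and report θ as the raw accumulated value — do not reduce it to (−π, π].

after step 1 (δ=0.44, a=-2.1): (-2.413378, -4.895357, -1.691812, 18.690000)
after step 2 (δ=-0.2, a=1.4): (-2.639005, -6.750688, -1.881245, 18.830000)
after step 3 (δ=0.09, a=-3.9): (-3.214235, -8.543675, -1.796280, 18.440000)

(-3.2142, -8.5437, -1.7963, 18.4400)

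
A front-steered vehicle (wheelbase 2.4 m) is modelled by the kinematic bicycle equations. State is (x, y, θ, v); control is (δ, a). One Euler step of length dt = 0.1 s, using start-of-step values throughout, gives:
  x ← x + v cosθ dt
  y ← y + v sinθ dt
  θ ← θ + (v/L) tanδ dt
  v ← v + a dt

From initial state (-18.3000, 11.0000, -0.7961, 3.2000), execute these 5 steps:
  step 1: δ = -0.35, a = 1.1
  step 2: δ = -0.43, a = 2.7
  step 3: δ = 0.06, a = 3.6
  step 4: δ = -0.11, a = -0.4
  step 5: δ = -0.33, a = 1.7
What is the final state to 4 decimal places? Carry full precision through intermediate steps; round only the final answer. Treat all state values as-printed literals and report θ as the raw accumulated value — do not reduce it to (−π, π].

after step 1 (δ=-0.35, a=1.1): (-18.076160, 10.771317, -0.844770, 3.310000)
after step 2 (δ=-0.43, a=2.7): (-17.856408, 10.523789, -0.908022, 3.580000)
after step 3 (δ=0.06, a=3.6): (-17.636129, 10.241582, -0.899061, 3.940000)
after step 4 (δ=-0.11, a=-0.4): (-17.390925, 9.933181, -0.917193, 3.900000)
after step 5 (δ=-0.33, a=1.7): (-17.153785, 9.623561, -0.972853, 4.070000)

(-17.1538, 9.6236, -0.9729, 4.0700)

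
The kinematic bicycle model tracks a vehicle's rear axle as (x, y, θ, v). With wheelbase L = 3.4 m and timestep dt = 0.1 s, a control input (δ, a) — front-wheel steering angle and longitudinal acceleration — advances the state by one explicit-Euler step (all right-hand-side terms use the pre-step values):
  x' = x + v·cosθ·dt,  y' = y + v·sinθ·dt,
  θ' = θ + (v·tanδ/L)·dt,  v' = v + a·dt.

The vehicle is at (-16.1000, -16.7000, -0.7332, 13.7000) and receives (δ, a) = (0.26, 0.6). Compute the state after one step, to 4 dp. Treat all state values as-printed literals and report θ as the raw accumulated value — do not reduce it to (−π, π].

x' = -16.1000 + 13.7000·cos(-0.7332)·0.1 = -15.0820
y' = -16.7000 + 13.7000·sin(-0.7332)·0.1 = -17.6169
θ' = -0.7332 + (13.7000/3.4)·tan(0.26)·0.1 = -0.6260
v' = 13.7000 + 0.6000·0.1 = 13.7600

(-15.0820, -17.6169, -0.6260, 13.7600)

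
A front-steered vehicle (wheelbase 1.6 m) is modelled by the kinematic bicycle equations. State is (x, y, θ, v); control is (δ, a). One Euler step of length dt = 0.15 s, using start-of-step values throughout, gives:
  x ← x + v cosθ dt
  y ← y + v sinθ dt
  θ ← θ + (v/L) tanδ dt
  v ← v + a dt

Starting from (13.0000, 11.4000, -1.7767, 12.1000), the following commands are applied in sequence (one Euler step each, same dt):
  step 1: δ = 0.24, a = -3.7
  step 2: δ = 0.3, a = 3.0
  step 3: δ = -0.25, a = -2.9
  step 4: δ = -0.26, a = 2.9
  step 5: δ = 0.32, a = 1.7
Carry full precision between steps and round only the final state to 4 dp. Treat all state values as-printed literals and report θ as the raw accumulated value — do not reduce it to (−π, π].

(13.3684, 2.7481, -1.3671, 12.2500)

after step 1 (δ=0.24, a=-3.7): (12.628920, 9.623339, -1.499099, 11.545000)
after step 2 (δ=0.3, a=3.0): (12.752975, 7.896038, -1.164291, 11.995000)
after step 3 (δ=-0.25, a=-2.9): (13.464401, 6.243412, -1.451431, 11.560000)
after step 4 (δ=-0.26, a=2.9): (13.670889, 4.521750, -1.739732, 11.995000)
after step 5 (δ=0.32, a=1.7): (13.368375, 2.748114, -1.367074, 12.250000)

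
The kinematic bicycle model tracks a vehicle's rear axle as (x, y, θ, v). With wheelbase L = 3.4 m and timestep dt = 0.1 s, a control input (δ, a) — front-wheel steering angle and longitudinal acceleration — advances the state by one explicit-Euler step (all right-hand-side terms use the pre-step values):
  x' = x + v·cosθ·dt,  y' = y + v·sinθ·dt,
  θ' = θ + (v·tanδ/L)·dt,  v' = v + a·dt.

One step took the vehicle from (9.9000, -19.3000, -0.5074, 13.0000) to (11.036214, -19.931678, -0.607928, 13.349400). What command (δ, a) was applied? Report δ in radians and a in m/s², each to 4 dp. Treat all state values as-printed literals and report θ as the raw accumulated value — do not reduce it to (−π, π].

δ = -0.2571, a = 3.4940

a = (v'−v)/dt = (0.349400)/0.1 = 3.4940
Δθ = θ'−θ = -0.100528;  (v·dt/L) = 13.0000·0.1/3.4 = 0.382353
tan δ = Δθ·L/(v·dt) = -0.262919  →  δ = -0.2571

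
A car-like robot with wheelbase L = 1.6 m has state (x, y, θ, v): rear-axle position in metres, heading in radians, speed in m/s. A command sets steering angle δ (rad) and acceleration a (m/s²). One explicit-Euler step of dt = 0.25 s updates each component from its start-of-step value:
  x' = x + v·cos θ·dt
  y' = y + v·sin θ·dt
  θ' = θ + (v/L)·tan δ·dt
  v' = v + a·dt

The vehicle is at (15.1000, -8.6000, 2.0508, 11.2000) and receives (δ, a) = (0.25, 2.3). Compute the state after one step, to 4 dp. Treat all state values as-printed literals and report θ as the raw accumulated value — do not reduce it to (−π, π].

(13.8070, -6.1164, 2.4976, 11.7750)

x' = 15.1000 + 11.2000·cos(2.0508)·0.25 = 13.8070
y' = -8.6000 + 11.2000·sin(2.0508)·0.25 = -6.1164
θ' = 2.0508 + (11.2000/1.6)·tan(0.25)·0.25 = 2.4976
v' = 11.2000 + 2.3000·0.25 = 11.7750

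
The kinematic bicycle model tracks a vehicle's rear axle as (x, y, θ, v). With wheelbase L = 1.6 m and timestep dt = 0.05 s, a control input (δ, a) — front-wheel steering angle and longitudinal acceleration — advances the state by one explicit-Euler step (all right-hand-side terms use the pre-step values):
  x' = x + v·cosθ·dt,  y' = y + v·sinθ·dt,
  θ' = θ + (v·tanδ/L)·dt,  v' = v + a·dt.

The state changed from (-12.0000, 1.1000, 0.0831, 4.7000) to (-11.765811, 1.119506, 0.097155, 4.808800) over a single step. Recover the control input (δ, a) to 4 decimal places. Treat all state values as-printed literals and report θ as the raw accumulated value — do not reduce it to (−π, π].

δ = 0.0954, a = 2.1760

a = (v'−v)/dt = (0.108800)/0.05 = 2.1760
Δθ = θ'−θ = 0.014055;  (v·dt/L) = 4.7000·0.05/1.6 = 0.146875
tan δ = Δθ·L/(v·dt) = 0.095694  →  δ = 0.0954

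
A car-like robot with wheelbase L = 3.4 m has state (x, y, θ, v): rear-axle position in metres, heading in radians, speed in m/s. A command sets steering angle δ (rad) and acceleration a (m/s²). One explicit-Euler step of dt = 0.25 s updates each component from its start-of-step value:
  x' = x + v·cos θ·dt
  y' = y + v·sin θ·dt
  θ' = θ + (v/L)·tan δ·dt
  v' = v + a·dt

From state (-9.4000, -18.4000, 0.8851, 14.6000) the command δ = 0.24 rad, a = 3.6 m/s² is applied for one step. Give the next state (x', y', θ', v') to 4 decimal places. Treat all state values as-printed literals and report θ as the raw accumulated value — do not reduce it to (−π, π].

x' = -9.4000 + 14.6000·cos(0.8851)·0.25 = -7.0888
y' = -18.4000 + 14.6000·sin(0.8851)·0.25 = -15.5750
θ' = 0.8851 + (14.6000/3.4)·tan(0.24)·0.25 = 1.1478
v' = 14.6000 + 3.6000·0.25 = 15.5000

(-7.0888, -15.5750, 1.1478, 15.5000)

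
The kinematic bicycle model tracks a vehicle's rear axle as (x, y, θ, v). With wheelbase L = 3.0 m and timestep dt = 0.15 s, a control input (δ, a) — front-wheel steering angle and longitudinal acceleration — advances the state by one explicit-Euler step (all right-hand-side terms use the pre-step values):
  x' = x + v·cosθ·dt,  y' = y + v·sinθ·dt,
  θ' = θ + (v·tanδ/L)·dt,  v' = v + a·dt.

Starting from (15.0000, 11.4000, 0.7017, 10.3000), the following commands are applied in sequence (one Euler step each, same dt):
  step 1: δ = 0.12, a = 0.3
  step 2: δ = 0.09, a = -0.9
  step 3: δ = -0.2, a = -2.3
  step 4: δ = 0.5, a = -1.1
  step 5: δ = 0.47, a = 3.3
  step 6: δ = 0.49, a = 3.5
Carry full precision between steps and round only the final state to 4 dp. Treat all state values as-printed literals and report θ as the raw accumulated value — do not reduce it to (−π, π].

after step 1 (δ=0.12, a=0.3): (16.179987, 12.397324, 0.763798, 10.345000)
after step 2 (δ=0.09, a=-0.9): (17.300683, 13.470622, 0.810477, 10.210000)
after step 3 (δ=-0.2, a=-2.3): (18.356121, 14.580371, 0.706993, 9.865000)
after step 4 (δ=0.5, a=-1.1): (19.481202, 15.541544, 0.976457, 9.700000)
after step 5 (δ=0.47, a=3.3): (20.295945, 16.747039, 1.222821, 10.195000)
after step 6 (δ=0.49, a=3.5): (20.817413, 18.184633, 1.494715, 10.720000)

(20.8174, 18.1846, 1.4947, 10.7200)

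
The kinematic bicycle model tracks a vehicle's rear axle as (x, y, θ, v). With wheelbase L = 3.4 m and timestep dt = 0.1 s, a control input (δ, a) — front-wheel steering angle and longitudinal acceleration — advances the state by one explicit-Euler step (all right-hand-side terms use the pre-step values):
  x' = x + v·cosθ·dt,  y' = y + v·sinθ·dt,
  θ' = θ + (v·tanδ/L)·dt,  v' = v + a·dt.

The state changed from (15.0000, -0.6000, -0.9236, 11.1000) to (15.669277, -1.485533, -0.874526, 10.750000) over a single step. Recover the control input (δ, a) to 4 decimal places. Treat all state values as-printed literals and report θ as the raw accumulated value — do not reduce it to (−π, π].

a = (v'−v)/dt = (-0.350000)/0.1 = -3.5000
Δθ = θ'−θ = 0.049074;  (v·dt/L) = 11.1000·0.1/3.4 = 0.326471
tan δ = Δθ·L/(v·dt) = 0.150317  →  δ = 0.1492

δ = 0.1492, a = -3.5000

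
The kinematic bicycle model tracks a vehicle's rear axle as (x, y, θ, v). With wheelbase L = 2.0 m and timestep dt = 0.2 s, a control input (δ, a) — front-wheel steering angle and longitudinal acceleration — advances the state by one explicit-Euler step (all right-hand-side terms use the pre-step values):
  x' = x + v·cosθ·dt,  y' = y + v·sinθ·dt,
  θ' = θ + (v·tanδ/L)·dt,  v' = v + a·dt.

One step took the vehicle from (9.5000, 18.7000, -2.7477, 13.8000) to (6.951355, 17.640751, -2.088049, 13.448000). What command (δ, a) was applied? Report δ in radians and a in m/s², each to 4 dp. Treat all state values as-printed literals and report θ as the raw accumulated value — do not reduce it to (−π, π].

a = (v'−v)/dt = (-0.352000)/0.2 = -1.7600
Δθ = θ'−θ = 0.659651;  (v·dt/L) = 13.8000·0.2/2.0 = 1.380000
tan δ = Δθ·L/(v·dt) = 0.478008  →  δ = 0.4459

δ = 0.4459, a = -1.7600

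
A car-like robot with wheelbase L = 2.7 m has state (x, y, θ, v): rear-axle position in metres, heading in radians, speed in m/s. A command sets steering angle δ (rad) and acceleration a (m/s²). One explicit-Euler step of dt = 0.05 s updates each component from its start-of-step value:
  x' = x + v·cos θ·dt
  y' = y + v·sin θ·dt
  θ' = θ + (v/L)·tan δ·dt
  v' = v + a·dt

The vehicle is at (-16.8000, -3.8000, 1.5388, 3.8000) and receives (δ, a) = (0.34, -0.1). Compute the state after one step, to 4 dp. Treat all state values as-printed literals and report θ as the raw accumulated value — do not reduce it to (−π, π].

x' = -16.8000 + 3.8000·cos(1.5388)·0.05 = -16.7939
y' = -3.8000 + 3.8000·sin(1.5388)·0.05 = -3.6101
θ' = 1.5388 + (3.8000/2.7)·tan(0.34)·0.05 = 1.5637
v' = 3.8000 − 0.1000·0.05 = 3.7950

(-16.7939, -3.6101, 1.5637, 3.7950)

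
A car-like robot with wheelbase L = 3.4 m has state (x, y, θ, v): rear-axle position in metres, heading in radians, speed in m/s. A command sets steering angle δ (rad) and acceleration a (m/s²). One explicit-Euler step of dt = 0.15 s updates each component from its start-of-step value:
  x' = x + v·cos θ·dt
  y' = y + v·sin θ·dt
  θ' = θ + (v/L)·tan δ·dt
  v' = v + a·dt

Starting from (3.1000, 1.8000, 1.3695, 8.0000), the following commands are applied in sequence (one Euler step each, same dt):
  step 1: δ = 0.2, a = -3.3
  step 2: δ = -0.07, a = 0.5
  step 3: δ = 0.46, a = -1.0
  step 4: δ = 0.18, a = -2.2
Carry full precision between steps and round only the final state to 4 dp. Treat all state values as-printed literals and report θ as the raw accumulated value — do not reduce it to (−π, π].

(3.6447, 6.3302, 1.6432, 7.1000)

after step 1 (δ=0.2, a=-3.3): (3.339928, 2.975770, 1.441045, 7.505000)
after step 2 (δ=-0.07, a=0.5): (3.485586, 4.092057, 1.417830, 7.580000)
after step 3 (δ=0.46, a=-1.0): (3.658832, 5.215781, 1.583513, 7.430000)
after step 4 (δ=0.18, a=-2.2): (3.644659, 6.330190, 1.643162, 7.100000)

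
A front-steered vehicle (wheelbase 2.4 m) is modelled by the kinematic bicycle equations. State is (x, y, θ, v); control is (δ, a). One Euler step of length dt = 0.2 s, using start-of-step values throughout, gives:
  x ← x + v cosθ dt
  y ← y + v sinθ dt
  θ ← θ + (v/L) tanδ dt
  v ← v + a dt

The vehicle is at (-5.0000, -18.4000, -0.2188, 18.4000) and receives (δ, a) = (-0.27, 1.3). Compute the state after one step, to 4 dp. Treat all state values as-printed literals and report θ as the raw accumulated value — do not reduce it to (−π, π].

(-1.4077, -19.1988, -0.6432, 18.6600)

x' = -5.0000 + 18.4000·cos(-0.2188)·0.2 = -1.4077
y' = -18.4000 + 18.4000·sin(-0.2188)·0.2 = -19.1988
θ' = -0.2188 + (18.4000/2.4)·tan(-0.27)·0.2 = -0.6432
v' = 18.4000 + 1.3000·0.2 = 18.6600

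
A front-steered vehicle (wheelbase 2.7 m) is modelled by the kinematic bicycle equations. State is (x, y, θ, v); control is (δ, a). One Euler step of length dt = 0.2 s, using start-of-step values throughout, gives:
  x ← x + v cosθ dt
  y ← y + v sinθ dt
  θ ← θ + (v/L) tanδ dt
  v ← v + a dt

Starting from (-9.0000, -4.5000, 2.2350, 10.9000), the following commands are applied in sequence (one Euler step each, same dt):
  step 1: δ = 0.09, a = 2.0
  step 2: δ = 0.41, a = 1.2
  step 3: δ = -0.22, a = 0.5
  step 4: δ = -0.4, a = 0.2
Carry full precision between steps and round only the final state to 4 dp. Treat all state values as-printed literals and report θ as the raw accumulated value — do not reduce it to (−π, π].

(-15.7582, 1.3644, 2.1160, 11.6800)

after step 1 (δ=0.09, a=2.0): (-10.343822, -2.783451, 2.307864, 11.300000)
after step 2 (δ=0.41, a=1.2): (-11.862812, -1.110050, 2.671666, 11.540000)
after step 3 (δ=-0.22, a=0.5): (-13.920628, -0.064939, 2.480513, 11.640000)
after step 4 (δ=-0.4, a=0.2): (-15.758187, 1.364382, 2.115971, 11.680000)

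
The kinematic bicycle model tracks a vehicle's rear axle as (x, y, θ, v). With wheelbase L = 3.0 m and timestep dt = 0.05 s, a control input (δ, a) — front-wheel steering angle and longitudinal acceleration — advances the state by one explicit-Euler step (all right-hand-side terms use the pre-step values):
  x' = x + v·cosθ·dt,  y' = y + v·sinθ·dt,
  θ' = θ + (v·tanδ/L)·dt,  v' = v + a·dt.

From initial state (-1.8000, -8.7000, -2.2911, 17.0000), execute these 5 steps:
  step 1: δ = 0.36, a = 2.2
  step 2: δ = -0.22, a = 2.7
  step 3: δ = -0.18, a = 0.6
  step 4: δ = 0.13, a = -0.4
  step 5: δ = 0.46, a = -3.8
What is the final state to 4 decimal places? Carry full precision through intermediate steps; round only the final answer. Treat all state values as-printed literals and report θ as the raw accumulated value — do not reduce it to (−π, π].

(-4.5202, -12.0182, -2.1204, 17.0650)

after step 1 (δ=0.36, a=2.2): (-2.360671, -9.338865, -2.184453, 17.110000)
after step 2 (δ=-0.22, a=2.7): (-2.853320, -10.038277, -2.248221, 17.245000)
after step 3 (δ=-0.18, a=0.6): (-3.393768, -10.710133, -2.300522, 17.275000)
after step 4 (δ=0.13, a=-0.4): (-3.969600, -11.353935, -2.262881, 17.255000)
after step 5 (δ=0.46, a=-3.8): (-4.520159, -12.018181, -2.120398, 17.065000)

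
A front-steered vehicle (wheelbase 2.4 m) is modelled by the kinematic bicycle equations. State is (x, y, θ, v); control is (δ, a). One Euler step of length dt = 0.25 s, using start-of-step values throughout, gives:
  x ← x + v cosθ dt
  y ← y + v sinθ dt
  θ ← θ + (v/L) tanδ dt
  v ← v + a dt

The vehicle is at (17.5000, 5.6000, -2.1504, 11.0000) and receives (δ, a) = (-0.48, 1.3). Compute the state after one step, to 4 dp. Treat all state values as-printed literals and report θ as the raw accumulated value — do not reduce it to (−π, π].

x' = 17.5000 + 11.0000·cos(-2.1504)·0.25 = 15.9938
y' = 5.6000 + 11.0000·sin(-2.1504)·0.25 = 3.2991
θ' = -2.1504 + (11.0000/2.4)·tan(-0.48)·0.25 = -2.7469
v' = 11.0000 + 1.3000·0.25 = 11.3250

(15.9938, 3.2991, -2.7469, 11.3250)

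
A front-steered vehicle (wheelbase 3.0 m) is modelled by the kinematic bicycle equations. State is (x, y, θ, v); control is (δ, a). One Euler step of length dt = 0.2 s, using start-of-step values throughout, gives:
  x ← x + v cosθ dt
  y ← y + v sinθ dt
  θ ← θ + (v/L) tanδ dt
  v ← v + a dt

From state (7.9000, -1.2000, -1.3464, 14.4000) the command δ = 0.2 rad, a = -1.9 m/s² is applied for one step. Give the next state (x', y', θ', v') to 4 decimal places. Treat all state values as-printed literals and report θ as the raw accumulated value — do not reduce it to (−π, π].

(8.5409, -4.0078, -1.1518, 14.0200)

x' = 7.9000 + 14.4000·cos(-1.3464)·0.2 = 8.5409
y' = -1.2000 + 14.4000·sin(-1.3464)·0.2 = -4.0078
θ' = -1.3464 + (14.4000/3.0)·tan(0.2)·0.2 = -1.1518
v' = 14.4000 − 1.9000·0.2 = 14.0200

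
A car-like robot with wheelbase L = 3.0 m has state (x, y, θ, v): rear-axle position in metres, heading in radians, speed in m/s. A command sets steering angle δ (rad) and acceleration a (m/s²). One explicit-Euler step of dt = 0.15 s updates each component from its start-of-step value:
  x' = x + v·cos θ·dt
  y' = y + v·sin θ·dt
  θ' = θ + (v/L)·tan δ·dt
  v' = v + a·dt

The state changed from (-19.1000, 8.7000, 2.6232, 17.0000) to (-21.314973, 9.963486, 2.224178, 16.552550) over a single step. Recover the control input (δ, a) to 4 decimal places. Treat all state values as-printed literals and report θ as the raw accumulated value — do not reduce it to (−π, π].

δ = -0.4389, a = -2.9830

a = (v'−v)/dt = (-0.447450)/0.15 = -2.9830
Δθ = θ'−θ = -0.399022;  (v·dt/L) = 17.0000·0.15/3.0 = 0.850000
tan δ = Δθ·L/(v·dt) = -0.469438  →  δ = -0.4389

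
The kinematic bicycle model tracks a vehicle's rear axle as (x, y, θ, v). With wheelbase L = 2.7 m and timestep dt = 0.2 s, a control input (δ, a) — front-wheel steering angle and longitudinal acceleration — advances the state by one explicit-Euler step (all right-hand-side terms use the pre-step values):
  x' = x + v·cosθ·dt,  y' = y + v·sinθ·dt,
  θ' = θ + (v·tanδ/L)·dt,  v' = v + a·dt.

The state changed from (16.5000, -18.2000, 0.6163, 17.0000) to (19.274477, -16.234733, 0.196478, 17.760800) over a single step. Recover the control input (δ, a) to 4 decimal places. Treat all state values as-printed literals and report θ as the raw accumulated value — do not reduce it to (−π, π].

a = (v'−v)/dt = (0.760800)/0.2 = 3.8040
Δθ = θ'−θ = -0.419822;  (v·dt/L) = 17.0000·0.2/2.7 = 1.259259
tan δ = Δθ·L/(v·dt) = -0.333388  →  δ = -0.3218

δ = -0.3218, a = 3.8040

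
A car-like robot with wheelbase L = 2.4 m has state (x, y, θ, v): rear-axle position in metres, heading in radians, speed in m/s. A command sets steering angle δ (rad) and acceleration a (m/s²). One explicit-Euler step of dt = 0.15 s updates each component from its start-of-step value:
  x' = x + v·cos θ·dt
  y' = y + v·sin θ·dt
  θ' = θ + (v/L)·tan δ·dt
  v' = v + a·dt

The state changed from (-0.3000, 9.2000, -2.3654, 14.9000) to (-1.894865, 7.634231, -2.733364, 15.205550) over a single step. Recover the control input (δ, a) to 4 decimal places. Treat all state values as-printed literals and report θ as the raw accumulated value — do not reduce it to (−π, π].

δ = -0.3763, a = 2.0370

a = (v'−v)/dt = (0.305550)/0.15 = 2.0370
Δθ = θ'−θ = -0.367964;  (v·dt/L) = 14.9000·0.15/2.4 = 0.931250
tan δ = Δθ·L/(v·dt) = -0.395129  →  δ = -0.3763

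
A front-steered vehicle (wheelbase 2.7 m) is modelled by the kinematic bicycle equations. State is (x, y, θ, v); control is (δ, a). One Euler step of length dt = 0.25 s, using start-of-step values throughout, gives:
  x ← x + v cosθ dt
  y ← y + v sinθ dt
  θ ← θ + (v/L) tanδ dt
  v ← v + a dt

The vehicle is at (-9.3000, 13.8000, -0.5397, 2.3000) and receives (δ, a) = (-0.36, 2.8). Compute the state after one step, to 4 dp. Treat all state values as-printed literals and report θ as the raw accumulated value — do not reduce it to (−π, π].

(-8.8067, 13.5045, -0.6199, 3.0000)

x' = -9.3000 + 2.3000·cos(-0.5397)·0.25 = -8.8067
y' = 13.8000 + 2.3000·sin(-0.5397)·0.25 = 13.5045
θ' = -0.5397 + (2.3000/2.7)·tan(-0.36)·0.25 = -0.6199
v' = 2.3000 + 2.8000·0.25 = 3.0000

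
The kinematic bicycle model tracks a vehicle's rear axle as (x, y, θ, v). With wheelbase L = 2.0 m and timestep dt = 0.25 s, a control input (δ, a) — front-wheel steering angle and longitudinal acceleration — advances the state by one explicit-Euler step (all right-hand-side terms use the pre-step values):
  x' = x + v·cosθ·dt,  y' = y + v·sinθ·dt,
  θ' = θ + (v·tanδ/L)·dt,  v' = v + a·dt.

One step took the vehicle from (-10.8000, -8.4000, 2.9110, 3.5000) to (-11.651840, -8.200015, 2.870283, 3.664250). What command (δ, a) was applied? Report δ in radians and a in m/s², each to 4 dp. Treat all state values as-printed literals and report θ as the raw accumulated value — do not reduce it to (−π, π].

δ = -0.0928, a = 0.6570

a = (v'−v)/dt = (0.164250)/0.25 = 0.6570
Δθ = θ'−θ = -0.040717;  (v·dt/L) = 3.5000·0.25/2.0 = 0.437500
tan δ = Δθ·L/(v·dt) = -0.093067  →  δ = -0.0928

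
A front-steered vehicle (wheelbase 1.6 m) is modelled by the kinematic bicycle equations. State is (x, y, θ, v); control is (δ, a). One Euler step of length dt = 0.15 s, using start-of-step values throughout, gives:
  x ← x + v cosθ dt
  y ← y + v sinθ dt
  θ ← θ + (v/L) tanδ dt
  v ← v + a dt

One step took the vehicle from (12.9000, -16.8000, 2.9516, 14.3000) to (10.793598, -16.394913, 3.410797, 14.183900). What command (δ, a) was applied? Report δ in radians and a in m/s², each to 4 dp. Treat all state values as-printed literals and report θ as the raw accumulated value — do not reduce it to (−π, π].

a = (v'−v)/dt = (-0.116100)/0.15 = -0.7740
Δθ = θ'−θ = 0.459197;  (v·dt/L) = 14.3000·0.15/1.6 = 1.340625
tan δ = Δθ·L/(v·dt) = 0.342525  →  δ = 0.3300

δ = 0.3300, a = -0.7740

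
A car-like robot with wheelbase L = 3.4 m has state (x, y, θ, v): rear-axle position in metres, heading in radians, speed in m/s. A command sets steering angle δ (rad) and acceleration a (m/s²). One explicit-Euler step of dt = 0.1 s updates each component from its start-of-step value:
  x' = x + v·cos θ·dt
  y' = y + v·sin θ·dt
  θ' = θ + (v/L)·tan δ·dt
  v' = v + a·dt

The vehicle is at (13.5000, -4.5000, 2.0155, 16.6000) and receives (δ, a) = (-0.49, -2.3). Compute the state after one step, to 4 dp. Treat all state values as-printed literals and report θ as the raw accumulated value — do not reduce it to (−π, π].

x' = 13.5000 + 16.6000·cos(2.0155)·0.1 = 12.7859
y' = -4.5000 + 16.6000·sin(2.0155)·0.1 = -3.0015
θ' = 2.0155 + (16.6000/3.4)·tan(-0.49)·0.1 = 1.7551
v' = 16.6000 − 2.3000·0.1 = 16.3700

(12.7859, -3.0015, 1.7551, 16.3700)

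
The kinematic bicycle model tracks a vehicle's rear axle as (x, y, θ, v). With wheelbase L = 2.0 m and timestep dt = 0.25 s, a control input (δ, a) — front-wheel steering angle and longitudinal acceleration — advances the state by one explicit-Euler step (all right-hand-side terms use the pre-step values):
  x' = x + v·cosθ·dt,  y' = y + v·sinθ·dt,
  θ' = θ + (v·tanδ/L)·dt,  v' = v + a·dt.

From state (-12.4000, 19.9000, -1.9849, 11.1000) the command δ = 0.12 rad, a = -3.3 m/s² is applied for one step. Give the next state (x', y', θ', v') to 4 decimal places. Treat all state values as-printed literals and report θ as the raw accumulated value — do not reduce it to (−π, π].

x' = -12.4000 + 11.1000·cos(-1.9849)·0.25 = -13.5166
y' = 19.9000 + 11.1000·sin(-1.9849)·0.25 = 17.3596
θ' = -1.9849 + (11.1000/2.0)·tan(0.12)·0.25 = -1.8176
v' = 11.1000 − 3.3000·0.25 = 10.2750

(-13.5166, 17.3596, -1.8176, 10.2750)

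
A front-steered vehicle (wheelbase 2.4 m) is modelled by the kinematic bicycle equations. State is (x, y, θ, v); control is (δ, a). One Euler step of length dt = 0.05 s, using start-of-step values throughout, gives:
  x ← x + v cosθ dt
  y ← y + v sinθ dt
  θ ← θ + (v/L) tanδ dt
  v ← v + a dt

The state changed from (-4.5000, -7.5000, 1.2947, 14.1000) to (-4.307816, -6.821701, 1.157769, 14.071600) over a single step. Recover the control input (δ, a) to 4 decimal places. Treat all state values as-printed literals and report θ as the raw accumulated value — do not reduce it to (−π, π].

δ = -0.4362, a = -0.5680

a = (v'−v)/dt = (-0.028400)/0.05 = -0.5680
Δθ = θ'−θ = -0.136931;  (v·dt/L) = 14.1000·0.05/2.4 = 0.293750
tan δ = Δθ·L/(v·dt) = -0.466148  →  δ = -0.4362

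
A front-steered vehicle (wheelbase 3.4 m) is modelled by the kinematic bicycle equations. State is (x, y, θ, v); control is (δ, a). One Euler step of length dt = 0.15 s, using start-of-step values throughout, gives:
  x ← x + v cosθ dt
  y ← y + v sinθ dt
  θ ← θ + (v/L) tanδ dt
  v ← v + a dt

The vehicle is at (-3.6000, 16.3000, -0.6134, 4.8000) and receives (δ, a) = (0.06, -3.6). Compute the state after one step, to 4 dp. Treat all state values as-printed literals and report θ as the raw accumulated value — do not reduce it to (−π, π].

(-3.0113, 15.8855, -0.6007, 4.2600)

x' = -3.6000 + 4.8000·cos(-0.6134)·0.15 = -3.0113
y' = 16.3000 + 4.8000·sin(-0.6134)·0.15 = 15.8855
θ' = -0.6134 + (4.8000/3.4)·tan(0.06)·0.15 = -0.6007
v' = 4.8000 − 3.6000·0.15 = 4.2600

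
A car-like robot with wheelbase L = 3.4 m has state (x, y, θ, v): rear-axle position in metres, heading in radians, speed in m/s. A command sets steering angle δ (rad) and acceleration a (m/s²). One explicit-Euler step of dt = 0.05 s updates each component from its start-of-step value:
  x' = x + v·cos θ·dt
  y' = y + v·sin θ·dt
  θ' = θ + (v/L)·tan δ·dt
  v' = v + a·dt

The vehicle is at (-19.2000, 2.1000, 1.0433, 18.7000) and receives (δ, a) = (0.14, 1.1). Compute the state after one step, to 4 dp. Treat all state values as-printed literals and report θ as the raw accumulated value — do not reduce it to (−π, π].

(-18.7293, 2.9079, 1.0821, 18.7550)

x' = -19.2000 + 18.7000·cos(1.0433)·0.05 = -18.7293
y' = 2.1000 + 18.7000·sin(1.0433)·0.05 = 2.9079
θ' = 1.0433 + (18.7000/3.4)·tan(0.14)·0.05 = 1.0821
v' = 18.7000 + 1.1000·0.05 = 18.7550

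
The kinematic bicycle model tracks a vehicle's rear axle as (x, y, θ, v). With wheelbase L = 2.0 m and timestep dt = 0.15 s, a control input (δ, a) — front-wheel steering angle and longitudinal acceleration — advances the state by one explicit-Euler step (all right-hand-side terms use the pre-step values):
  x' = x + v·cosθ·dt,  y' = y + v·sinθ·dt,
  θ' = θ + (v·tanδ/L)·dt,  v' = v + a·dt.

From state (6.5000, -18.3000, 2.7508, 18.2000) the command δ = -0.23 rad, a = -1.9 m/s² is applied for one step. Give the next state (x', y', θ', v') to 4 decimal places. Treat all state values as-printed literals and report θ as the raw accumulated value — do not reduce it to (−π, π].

(3.9758, -17.2601, 2.4312, 17.9150)

x' = 6.5000 + 18.2000·cos(2.7508)·0.15 = 3.9758
y' = -18.3000 + 18.2000·sin(2.7508)·0.15 = -17.2601
θ' = 2.7508 + (18.2000/2.0)·tan(-0.23)·0.15 = 2.4312
v' = 18.2000 − 1.9000·0.15 = 17.9150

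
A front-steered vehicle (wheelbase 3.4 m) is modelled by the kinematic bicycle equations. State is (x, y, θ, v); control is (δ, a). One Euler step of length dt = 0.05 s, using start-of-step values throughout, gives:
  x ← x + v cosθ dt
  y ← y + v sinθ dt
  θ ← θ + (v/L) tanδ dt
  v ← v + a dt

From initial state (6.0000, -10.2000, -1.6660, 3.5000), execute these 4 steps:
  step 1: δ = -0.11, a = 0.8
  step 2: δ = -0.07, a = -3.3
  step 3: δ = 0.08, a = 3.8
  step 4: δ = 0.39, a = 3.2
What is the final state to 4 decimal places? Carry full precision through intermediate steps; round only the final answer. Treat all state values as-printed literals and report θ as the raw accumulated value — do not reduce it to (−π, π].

(5.9300, -10.8955, -1.6498, 3.7250)

after step 1 (δ=-0.11, a=0.8): (5.983365, -10.374208, -1.671685, 3.540000)
after step 2 (δ=-0.07, a=-3.3): (5.965538, -10.550307, -1.675335, 3.375000)
after step 3 (δ=0.08, a=3.8): (5.947929, -10.718136, -1.671356, 3.565000)
after step 4 (δ=0.39, a=3.2): (5.930034, -10.895486, -1.649806, 3.725000)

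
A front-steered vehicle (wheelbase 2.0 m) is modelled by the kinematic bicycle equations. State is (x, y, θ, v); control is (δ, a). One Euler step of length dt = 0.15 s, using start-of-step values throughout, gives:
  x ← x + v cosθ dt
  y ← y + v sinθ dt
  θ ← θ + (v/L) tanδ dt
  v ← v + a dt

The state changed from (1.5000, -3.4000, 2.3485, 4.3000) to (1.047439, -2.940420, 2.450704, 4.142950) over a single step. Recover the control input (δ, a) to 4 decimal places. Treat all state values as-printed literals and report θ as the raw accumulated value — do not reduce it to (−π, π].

δ = 0.3069, a = -1.0470

a = (v'−v)/dt = (-0.157050)/0.15 = -1.0470
Δθ = θ'−θ = 0.102204;  (v·dt/L) = 4.3000·0.15/2.0 = 0.322500
tan δ = Δθ·L/(v·dt) = 0.316912  →  δ = 0.3069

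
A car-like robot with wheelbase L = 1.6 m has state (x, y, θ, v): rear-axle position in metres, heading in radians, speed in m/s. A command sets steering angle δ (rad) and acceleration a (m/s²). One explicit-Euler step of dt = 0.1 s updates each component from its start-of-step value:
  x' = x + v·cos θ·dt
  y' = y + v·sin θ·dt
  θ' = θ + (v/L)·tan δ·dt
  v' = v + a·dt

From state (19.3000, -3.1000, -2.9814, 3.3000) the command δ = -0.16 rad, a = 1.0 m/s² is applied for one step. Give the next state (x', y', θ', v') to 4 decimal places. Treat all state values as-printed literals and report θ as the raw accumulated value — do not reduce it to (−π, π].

(18.9742, -3.1526, -3.0147, 3.4000)

x' = 19.3000 + 3.3000·cos(-2.9814)·0.1 = 18.9742
y' = -3.1000 + 3.3000·sin(-2.9814)·0.1 = -3.1526
θ' = -2.9814 + (3.3000/1.6)·tan(-0.16)·0.1 = -3.0147
v' = 3.3000 + 1.0000·0.1 = 3.4000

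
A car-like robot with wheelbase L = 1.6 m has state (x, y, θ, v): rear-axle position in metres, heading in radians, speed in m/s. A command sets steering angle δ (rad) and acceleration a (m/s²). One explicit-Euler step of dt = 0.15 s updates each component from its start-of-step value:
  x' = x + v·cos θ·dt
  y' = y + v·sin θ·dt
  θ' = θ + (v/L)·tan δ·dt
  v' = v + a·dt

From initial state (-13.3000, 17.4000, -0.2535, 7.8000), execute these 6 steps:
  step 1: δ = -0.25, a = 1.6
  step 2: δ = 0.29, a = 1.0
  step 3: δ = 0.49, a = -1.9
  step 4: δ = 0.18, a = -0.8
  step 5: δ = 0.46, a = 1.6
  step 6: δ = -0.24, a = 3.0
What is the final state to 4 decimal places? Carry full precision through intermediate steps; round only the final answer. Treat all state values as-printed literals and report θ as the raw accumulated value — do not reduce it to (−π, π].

after step 1 (δ=-0.25, a=1.6): (-12.167393, 17.106571, -0.440219, 8.040000)
after step 2 (δ=0.29, a=1.0): (-11.076374, 16.592650, -0.215290, 8.190000)
after step 3 (δ=0.49, a=-1.9): (-9.876235, 16.330204, 0.194252, 7.905000)
after step 4 (δ=0.18, a=-0.8): (-8.712786, 16.559093, 0.329108, 7.785000)
after step 5 (δ=0.46, a=1.6): (-7.607708, 16.936509, 0.690709, 8.025000)
after step 6 (δ=-0.24, a=3.0): (-6.679864, 17.703398, 0.506598, 8.475000)

(-6.6799, 17.7034, 0.5066, 8.4750)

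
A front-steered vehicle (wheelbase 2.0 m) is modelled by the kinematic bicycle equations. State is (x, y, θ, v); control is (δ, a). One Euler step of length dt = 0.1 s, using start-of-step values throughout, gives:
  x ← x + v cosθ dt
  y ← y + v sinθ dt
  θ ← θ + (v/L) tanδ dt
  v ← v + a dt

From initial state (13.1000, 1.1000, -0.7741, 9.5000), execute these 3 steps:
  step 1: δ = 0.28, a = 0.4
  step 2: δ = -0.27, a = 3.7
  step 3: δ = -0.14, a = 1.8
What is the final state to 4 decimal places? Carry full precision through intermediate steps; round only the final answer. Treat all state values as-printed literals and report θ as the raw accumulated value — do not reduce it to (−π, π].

after step 1 (δ=0.28, a=0.4): (13.779298, 0.435881, -0.637512, 9.540000)
after step 2 (δ=-0.27, a=3.7): (14.545913, -0.131938, -0.769525, 9.910000)
after step 3 (δ=-0.14, a=1.8): (15.257689, -0.821470, -0.839352, 10.090000)

(15.2577, -0.8215, -0.8394, 10.0900)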